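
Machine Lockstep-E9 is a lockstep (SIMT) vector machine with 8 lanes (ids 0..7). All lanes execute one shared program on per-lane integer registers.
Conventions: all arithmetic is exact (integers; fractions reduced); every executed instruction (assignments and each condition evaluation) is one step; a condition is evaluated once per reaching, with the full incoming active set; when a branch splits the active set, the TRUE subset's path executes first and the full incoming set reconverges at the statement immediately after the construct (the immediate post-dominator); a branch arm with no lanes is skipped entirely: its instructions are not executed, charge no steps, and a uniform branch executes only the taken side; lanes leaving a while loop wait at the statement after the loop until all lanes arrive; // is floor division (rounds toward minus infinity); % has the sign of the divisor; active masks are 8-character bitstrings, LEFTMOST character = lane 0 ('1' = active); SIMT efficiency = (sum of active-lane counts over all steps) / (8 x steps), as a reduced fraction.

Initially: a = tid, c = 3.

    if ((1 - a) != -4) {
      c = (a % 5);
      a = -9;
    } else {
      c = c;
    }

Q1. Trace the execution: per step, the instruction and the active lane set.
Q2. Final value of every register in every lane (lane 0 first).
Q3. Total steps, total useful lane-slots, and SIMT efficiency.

step 0: eval ((1 - a) != -4)         11111111
step 1: c <- (a % 5)                 11111011
step 2: a <- -9                      11111011
step 3: c <- c                       00000100

Answer: 4 steps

a: -9,-9,-9,-9,-9,5,-9,-9
c: 0,1,2,3,4,3,1,2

steps = 4; useful = 23; efficiency = 23/32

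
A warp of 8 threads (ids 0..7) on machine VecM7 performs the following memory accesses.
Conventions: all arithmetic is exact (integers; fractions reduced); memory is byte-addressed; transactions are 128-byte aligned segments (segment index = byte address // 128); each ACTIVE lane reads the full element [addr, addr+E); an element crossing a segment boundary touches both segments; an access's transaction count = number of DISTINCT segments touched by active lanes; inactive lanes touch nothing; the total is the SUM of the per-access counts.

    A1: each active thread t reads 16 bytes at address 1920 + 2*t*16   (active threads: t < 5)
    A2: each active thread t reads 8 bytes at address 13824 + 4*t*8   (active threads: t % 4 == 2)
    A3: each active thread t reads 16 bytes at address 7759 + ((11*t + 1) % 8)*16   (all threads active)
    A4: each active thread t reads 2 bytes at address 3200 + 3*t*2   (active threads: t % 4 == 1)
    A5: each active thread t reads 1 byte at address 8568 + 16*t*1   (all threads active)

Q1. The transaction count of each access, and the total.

A1: 2 transactions
A2: 2 transactions
A3: 2 transactions
A4: 1 transaction
A5: 2 transactions

Answer: 2,2,2,1,2; total 9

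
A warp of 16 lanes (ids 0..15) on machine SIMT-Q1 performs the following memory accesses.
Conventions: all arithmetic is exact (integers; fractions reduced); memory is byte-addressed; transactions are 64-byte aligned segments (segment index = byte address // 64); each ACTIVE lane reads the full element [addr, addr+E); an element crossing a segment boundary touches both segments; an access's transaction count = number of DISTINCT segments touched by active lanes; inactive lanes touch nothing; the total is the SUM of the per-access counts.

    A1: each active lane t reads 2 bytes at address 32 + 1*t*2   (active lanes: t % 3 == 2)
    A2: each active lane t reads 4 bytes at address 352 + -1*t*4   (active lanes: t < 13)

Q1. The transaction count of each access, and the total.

A1: 1 transaction
A2: 2 transactions

Answer: 1,2; total 3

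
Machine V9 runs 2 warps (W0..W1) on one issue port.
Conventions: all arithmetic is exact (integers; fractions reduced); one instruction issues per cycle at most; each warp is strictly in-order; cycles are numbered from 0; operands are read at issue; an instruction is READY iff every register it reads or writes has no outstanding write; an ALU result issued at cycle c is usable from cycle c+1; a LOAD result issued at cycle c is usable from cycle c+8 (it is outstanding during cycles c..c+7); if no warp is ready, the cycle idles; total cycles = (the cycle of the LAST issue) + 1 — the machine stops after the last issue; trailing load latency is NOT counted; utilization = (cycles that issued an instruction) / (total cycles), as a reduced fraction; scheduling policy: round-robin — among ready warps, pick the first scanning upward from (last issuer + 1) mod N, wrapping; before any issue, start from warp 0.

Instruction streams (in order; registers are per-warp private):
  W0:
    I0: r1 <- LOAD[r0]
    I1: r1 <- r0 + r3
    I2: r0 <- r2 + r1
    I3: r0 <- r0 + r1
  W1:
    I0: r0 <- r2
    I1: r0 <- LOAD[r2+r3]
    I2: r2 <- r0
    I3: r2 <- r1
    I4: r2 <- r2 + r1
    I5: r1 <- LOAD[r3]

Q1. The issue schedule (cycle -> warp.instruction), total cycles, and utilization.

cycle 0: W0.I0
cycle 1: W1.I0
cycle 2: W1.I1
cycle 3: idle
cycle 4: idle
cycle 5: idle
cycle 6: idle
cycle 7: idle
cycle 8: W0.I1
cycle 9: W0.I2
cycle 10: W1.I2
cycle 11: W0.I3
cycle 12: W1.I3
cycle 13: W1.I4
cycle 14: W1.I5

Answer: 15 cycles, utilization 2/3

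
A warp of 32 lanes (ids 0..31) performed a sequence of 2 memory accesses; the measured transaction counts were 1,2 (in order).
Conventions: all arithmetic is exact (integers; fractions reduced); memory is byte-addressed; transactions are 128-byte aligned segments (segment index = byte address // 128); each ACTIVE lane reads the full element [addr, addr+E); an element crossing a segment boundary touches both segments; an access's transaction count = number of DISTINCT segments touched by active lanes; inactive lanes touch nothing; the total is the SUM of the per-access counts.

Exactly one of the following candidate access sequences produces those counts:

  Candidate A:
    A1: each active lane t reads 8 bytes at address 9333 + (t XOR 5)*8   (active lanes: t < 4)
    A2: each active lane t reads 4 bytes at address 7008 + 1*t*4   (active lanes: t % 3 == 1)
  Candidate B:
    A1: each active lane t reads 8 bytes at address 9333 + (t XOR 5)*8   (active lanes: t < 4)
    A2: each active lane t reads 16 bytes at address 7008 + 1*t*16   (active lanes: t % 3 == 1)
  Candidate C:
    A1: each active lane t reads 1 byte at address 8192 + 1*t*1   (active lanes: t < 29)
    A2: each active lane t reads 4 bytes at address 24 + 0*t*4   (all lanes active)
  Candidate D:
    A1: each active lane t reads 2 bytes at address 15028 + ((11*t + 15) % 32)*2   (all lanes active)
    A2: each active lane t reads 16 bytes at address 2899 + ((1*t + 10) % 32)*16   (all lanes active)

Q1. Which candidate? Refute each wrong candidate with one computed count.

B: A2 gives 5 transactions, not 2
C: A2 gives 1 transaction, not 2
D: A2 gives 5 transactions, not 2
A: all counts match (1,2)

Answer: A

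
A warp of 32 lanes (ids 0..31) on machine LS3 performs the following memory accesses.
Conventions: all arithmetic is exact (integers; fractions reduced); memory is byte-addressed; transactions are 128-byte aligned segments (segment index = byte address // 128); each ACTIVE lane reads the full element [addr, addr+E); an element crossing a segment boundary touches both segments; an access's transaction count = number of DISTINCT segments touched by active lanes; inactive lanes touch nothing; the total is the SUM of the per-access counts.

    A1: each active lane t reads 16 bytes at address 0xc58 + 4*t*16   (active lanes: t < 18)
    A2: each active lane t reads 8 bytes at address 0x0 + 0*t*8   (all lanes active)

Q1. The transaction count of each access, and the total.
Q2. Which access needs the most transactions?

A1: 10 transactions
A2: 1 transaction

Answer: 10,1; total 11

Answer: A1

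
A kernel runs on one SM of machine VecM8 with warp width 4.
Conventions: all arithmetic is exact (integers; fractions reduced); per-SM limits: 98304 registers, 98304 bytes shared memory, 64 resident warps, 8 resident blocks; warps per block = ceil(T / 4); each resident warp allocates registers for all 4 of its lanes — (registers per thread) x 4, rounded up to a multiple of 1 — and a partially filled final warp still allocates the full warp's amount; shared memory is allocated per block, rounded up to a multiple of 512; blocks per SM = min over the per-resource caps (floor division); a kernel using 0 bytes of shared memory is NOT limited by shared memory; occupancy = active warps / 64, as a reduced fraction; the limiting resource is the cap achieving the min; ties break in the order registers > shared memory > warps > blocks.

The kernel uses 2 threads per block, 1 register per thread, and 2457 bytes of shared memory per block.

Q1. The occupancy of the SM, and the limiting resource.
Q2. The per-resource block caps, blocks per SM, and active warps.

Answer: occupancy 1/8, limited by blocks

registers: 24576 blocks
shared memory: 38 blocks
warps: 64 blocks
blocks: 8 blocks

Answer: 8 blocks, 8 active warps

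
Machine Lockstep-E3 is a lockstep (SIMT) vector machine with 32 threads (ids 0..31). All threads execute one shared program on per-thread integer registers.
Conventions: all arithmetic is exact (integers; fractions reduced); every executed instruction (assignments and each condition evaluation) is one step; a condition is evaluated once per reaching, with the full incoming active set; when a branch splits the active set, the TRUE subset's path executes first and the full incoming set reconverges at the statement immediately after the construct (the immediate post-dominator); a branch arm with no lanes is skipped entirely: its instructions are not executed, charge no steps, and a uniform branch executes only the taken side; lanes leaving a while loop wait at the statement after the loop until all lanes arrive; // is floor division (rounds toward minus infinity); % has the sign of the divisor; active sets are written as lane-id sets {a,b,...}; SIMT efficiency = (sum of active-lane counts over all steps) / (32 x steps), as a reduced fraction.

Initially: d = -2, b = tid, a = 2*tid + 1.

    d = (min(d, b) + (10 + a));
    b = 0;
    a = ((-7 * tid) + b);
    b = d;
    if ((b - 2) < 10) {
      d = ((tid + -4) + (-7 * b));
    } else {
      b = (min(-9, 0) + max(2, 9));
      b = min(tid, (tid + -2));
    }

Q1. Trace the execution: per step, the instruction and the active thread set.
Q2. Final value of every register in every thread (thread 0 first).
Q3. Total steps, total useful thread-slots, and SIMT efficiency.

step 0: d <- (min(d, b) + (10 + a))  {0,1,2,3,4,5,6,7,8,9,10,11,12,13,14,15,16,17,18,19,20,21,22,23,24,25,26,27,28,29,30,31}
step 1: b <- 0                       {0,1,2,3,4,5,6,7,8,9,10,11,12,13,14,15,16,17,18,19,20,21,22,23,24,25,26,27,28,29,30,31}
step 2: a <- ((-7 * tid) + b)        {0,1,2,3,4,5,6,7,8,9,10,11,12,13,14,15,16,17,18,19,20,21,22,23,24,25,26,27,28,29,30,31}
step 3: b <- d                       {0,1,2,3,4,5,6,7,8,9,10,11,12,13,14,15,16,17,18,19,20,21,22,23,24,25,26,27,28,29,30,31}
step 4: eval ((b - 2) < 10)          {0,1,2,3,4,5,6,7,8,9,10,11,12,13,14,15,16,17,18,19,20,21,22,23,24,25,26,27,28,29,30,31}
step 5: d <- ((tid + -4) + (-7 * b)) {0,1}
step 6: b <- (min(-9, 0) + max(2, 9)) {2,3,4,5,6,7,8,9,10,11,12,13,14,15,16,17,18,19,20,21,22,23,24,25,26,27,28,29,30,31}
step 7: b <- min(tid, (tid + -2))    {2,3,4,5,6,7,8,9,10,11,12,13,14,15,16,17,18,19,20,21,22,23,24,25,26,27,28,29,30,31}

Answer: 8 steps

d: -67,-80,13,15,17,19,21,23,25,27,29,31,33,35,37,39,41,43,45,47,49,51,53,55,57,59,61,63,65,67,69,71
b: 9,11,0,1,2,3,4,5,6,7,8,9,10,11,12,13,14,15,16,17,18,19,20,21,22,23,24,25,26,27,28,29
a: 0,-7,-14,-21,-28,-35,-42,-49,-56,-63,-70,-77,-84,-91,-98,-105,-112,-119,-126,-133,-140,-147,-154,-161,-168,-175,-182,-189,-196,-203,-210,-217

steps = 8; useful = 222; efficiency = 222/256 = 111/128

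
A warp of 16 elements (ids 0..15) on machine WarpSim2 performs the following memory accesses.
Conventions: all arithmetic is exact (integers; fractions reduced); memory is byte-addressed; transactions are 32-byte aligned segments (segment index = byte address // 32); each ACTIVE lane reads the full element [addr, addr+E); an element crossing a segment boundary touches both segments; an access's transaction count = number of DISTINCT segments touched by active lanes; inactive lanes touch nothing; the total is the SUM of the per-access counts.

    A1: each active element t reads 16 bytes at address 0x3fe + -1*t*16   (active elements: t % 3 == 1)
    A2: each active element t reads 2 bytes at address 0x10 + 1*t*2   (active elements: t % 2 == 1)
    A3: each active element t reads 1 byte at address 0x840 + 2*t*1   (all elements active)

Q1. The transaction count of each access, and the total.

A1: 7 transactions
A2: 2 transactions
A3: 1 transaction

Answer: 7,2,1; total 10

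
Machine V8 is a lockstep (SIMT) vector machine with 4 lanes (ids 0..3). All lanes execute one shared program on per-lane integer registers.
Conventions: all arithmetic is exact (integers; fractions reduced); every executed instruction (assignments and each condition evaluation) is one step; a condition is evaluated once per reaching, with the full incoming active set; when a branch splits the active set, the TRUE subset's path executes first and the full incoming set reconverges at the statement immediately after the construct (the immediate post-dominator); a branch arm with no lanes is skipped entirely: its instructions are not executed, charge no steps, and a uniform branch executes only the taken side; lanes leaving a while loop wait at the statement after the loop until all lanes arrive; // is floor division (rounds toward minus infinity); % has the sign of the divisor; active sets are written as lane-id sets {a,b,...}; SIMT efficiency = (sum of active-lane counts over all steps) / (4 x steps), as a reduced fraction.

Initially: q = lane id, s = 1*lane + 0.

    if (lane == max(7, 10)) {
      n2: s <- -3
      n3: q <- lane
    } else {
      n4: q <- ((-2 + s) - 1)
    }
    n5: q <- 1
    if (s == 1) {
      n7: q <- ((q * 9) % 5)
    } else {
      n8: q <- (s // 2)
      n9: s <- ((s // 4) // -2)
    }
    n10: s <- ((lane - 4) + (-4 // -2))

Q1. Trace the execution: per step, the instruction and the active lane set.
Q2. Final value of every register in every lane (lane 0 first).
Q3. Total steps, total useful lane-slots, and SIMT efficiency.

step 0: eval (lane == max(7, 10))    {0,1,2,3}
step 1: q <- ((-2 + s) - 1)          {0,1,2,3}
step 2: q <- 1                       {0,1,2,3}
step 3: eval (s == 1)                {0,1,2,3}
step 4: q <- ((q * 9) % 5)           {1}
step 5: q <- (s // 2)                {0,2,3}
step 6: s <- ((s // 4) // -2)        {0,2,3}
step 7: s <- ((lane - 4) + (-4 // -2)) {0,1,2,3}

Answer: 8 steps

q: 0,4,1,1
s: -2,-1,0,1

steps = 8; useful = 27; efficiency = 27/32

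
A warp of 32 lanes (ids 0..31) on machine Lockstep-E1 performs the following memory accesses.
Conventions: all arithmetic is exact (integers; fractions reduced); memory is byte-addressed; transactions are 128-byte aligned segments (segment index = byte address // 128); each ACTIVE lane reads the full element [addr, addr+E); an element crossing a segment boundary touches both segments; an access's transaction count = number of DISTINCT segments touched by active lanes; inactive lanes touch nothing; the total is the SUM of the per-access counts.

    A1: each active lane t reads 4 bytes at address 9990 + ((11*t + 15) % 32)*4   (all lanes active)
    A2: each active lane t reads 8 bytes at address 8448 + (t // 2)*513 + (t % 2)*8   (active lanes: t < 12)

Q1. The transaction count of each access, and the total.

A1: 2 transactions
A2: 6 transactions

Answer: 2,6; total 8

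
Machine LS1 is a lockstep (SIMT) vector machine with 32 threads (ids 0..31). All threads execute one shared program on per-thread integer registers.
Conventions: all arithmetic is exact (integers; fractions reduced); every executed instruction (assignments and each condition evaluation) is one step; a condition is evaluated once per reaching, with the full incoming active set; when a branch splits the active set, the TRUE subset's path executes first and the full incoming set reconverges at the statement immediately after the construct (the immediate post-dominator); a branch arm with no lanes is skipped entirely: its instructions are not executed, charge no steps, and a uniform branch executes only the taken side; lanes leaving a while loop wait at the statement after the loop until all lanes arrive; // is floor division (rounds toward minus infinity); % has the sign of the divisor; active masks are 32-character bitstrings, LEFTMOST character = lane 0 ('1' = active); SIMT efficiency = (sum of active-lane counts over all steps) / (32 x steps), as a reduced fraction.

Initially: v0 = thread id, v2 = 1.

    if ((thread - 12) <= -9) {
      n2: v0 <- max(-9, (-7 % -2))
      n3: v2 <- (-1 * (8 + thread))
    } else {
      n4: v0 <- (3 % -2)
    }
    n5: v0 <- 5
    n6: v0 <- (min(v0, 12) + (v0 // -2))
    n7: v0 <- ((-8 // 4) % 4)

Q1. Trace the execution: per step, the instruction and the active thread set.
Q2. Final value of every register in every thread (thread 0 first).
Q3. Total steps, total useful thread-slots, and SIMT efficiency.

step 0: eval ((thread - 12) <= -9)   11111111111111111111111111111111
step 1: v0 <- max(-9, (-7 % -2))     11110000000000000000000000000000
step 2: v2 <- (-1 * (8 + thread))    11110000000000000000000000000000
step 3: v0 <- (3 % -2)               00001111111111111111111111111111
step 4: v0 <- 5                      11111111111111111111111111111111
step 5: v0 <- (min(v0, 12) + (v0 // -2)) 11111111111111111111111111111111
step 6: v0 <- ((-8 // 4) % 4)        11111111111111111111111111111111

Answer: 7 steps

v0: 2,2,2,2,2,2,2,2,2,2,2,2,2,2,2,2,2,2,2,2,2,2,2,2,2,2,2,2,2,2,2,2
v2: -8,-9,-10,-11,1,1,1,1,1,1,1,1,1,1,1,1,1,1,1,1,1,1,1,1,1,1,1,1,1,1,1,1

steps = 7; useful = 164; efficiency = 164/224 = 41/56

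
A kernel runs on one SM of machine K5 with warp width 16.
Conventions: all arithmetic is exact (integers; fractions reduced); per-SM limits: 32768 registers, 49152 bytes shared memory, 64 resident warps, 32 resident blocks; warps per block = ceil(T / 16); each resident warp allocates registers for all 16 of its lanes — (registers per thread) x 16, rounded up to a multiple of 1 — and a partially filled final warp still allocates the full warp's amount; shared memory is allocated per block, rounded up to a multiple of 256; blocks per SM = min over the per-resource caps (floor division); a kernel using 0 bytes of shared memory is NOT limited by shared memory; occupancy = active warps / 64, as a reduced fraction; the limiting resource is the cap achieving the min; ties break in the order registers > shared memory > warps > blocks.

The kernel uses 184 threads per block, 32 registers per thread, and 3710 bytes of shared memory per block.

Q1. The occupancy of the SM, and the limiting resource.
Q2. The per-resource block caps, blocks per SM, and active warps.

Answer: occupancy 15/16, limited by registers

registers: 5 blocks
shared memory: 12 blocks
warps: 5 blocks
blocks: 32 blocks

Answer: 5 blocks, 60 active warps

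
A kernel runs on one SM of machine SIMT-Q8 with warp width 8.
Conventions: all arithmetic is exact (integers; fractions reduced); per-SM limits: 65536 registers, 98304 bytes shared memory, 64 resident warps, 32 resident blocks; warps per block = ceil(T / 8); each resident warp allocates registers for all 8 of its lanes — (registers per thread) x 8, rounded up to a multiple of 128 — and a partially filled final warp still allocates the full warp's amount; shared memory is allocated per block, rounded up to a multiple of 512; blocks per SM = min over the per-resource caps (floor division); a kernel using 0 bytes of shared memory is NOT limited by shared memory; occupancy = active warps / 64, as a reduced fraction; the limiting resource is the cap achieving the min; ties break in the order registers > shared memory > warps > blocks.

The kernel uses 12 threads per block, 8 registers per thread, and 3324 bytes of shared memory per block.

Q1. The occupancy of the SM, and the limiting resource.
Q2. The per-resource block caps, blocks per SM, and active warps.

Answer: occupancy 27/32, limited by shared memory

registers: 256 blocks
shared memory: 27 blocks
warps: 32 blocks
blocks: 32 blocks

Answer: 27 blocks, 54 active warps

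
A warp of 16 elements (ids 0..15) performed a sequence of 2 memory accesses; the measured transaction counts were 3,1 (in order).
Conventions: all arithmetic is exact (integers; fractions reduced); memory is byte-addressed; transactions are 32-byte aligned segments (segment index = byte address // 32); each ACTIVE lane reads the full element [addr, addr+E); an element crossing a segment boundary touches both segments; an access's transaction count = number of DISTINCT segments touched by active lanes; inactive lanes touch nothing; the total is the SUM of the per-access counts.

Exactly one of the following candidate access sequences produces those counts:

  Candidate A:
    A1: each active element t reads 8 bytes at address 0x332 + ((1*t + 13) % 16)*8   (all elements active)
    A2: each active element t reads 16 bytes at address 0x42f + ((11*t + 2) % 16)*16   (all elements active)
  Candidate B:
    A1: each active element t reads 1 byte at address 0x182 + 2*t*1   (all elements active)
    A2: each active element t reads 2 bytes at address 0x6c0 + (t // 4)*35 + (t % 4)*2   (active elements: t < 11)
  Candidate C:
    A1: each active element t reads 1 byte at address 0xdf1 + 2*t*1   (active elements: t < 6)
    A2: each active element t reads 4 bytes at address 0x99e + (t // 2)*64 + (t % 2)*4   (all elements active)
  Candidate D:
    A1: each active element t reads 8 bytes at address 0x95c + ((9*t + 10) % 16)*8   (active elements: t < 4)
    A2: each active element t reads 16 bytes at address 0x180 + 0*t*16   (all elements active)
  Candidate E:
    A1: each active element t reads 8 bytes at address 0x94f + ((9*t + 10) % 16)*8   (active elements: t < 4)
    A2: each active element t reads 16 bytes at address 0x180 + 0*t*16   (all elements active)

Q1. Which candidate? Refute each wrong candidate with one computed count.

A: A1 gives 5 transactions, not 3
B: A1 gives 2 transactions, not 3
C: A1 gives 1 transaction, not 3
D: A1 gives 4 transactions, not 3
E: all counts match (3,1)

Answer: E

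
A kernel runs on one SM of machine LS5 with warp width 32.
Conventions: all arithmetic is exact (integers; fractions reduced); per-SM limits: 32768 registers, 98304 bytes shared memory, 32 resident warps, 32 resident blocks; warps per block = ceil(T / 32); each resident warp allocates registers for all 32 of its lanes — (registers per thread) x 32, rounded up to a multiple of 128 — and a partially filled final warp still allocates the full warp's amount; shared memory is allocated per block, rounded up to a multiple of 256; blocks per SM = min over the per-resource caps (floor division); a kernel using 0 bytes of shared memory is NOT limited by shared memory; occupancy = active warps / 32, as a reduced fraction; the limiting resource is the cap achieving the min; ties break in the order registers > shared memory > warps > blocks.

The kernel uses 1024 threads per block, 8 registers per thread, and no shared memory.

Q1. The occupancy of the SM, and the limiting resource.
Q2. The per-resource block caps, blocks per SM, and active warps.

Answer: occupancy 1, limited by warps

registers: 4 blocks
shared memory: no limit (kernel uses none)
warps: 1 block
blocks: 32 blocks

Answer: 1 block, 32 active warps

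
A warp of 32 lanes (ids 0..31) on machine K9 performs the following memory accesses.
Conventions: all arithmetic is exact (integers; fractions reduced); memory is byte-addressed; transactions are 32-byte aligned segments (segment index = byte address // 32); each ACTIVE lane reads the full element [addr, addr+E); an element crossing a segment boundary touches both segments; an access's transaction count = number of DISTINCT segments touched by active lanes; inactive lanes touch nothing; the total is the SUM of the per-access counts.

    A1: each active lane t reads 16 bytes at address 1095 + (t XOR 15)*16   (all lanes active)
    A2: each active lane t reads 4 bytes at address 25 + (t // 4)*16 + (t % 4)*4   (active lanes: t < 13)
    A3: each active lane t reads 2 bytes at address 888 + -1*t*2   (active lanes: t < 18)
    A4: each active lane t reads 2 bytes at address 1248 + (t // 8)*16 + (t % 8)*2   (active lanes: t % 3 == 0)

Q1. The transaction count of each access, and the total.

A1: 17 transactions
A2: 3 transactions
A3: 2 transactions
A4: 2 transactions

Answer: 17,3,2,2; total 24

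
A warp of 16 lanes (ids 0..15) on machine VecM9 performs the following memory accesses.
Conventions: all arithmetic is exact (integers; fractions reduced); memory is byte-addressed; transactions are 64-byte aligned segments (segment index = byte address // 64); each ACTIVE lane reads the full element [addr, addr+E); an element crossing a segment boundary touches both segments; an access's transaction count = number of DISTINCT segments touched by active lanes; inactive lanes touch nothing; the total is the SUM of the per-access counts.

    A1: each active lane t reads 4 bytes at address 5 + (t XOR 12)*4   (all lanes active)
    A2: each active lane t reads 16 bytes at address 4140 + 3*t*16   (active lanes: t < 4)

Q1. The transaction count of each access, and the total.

A1: 2 transactions
A2: 4 transactions

Answer: 2,4; total 6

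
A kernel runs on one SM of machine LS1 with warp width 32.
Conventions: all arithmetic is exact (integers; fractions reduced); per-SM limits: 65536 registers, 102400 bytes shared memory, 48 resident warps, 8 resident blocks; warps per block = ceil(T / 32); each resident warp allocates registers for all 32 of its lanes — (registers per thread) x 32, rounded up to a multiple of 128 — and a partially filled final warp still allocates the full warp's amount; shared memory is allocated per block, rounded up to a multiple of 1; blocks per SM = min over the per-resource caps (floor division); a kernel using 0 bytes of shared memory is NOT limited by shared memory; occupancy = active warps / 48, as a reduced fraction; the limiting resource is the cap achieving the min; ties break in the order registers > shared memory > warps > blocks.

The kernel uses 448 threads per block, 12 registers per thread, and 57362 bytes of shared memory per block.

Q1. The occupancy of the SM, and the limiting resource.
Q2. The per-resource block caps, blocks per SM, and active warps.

Answer: occupancy 7/24, limited by shared memory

registers: 12 blocks
shared memory: 1 block
warps: 3 blocks
blocks: 8 blocks

Answer: 1 block, 14 active warps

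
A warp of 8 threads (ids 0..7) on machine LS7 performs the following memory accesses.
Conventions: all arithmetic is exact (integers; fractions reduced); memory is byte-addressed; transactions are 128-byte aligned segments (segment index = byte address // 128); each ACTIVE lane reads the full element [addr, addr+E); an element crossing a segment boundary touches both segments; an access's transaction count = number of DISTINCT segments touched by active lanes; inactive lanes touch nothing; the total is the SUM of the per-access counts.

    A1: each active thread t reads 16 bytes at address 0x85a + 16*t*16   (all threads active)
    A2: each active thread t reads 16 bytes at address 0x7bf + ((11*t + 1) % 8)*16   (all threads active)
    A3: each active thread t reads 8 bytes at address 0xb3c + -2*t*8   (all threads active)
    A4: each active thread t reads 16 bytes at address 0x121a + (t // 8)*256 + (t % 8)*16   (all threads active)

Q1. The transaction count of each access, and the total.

A1: 8 transactions
A2: 2 transactions
A3: 2 transactions
A4: 2 transactions

Answer: 8,2,2,2; total 14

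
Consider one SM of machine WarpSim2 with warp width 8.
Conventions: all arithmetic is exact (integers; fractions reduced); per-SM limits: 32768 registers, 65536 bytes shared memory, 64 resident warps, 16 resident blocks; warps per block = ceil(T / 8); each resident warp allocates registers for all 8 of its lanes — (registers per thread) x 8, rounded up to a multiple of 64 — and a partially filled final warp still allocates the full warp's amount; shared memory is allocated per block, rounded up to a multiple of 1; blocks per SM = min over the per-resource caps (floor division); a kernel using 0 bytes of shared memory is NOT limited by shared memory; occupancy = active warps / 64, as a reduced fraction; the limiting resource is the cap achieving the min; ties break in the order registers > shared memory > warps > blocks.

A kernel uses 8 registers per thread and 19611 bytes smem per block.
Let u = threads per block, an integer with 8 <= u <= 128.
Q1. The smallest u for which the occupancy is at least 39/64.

Answer: u = 97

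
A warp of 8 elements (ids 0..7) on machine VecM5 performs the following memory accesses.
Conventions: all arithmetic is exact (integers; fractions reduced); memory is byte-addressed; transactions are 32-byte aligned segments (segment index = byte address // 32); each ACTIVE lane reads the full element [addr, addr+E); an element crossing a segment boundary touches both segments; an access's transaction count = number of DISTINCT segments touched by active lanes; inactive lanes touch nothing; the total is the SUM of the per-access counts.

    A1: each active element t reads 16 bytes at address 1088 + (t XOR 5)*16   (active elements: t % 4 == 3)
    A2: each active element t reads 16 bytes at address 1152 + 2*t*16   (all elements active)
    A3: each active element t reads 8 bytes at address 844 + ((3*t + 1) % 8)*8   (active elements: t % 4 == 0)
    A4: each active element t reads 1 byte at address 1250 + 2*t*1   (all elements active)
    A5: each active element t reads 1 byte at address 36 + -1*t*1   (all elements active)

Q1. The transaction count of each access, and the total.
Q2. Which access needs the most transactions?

A1: 2 transactions
A2: 8 transactions
A3: 2 transactions
A4: 1 transaction
A5: 2 transactions

Answer: 2,8,2,1,2; total 15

Answer: A2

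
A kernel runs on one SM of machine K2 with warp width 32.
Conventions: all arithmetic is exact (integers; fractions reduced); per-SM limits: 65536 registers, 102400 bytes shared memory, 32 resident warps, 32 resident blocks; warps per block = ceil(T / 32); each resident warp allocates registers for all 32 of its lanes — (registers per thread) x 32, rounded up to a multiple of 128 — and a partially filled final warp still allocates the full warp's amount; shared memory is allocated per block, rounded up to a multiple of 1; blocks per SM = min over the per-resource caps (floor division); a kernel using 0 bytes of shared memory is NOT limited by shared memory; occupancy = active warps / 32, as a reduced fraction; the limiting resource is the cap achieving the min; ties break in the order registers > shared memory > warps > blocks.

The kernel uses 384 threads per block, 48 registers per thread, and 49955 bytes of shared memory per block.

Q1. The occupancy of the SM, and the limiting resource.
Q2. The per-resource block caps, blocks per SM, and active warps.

Answer: occupancy 3/4, limited by shared memory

registers: 3 blocks
shared memory: 2 blocks
warps: 2 blocks
blocks: 32 blocks

Answer: 2 blocks, 24 active warps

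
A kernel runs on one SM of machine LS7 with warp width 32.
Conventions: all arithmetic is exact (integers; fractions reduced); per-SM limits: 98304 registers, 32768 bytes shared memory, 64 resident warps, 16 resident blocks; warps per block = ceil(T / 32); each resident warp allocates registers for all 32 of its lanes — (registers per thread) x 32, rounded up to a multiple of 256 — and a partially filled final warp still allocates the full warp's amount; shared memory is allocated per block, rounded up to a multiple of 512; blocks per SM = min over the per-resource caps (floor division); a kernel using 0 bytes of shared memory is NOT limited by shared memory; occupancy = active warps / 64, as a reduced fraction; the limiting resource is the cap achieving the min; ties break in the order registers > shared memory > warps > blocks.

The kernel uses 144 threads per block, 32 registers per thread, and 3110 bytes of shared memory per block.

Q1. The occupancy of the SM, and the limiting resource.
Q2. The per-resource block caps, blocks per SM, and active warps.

Answer: occupancy 45/64, limited by shared memory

registers: 19 blocks
shared memory: 9 blocks
warps: 12 blocks
blocks: 16 blocks

Answer: 9 blocks, 45 active warps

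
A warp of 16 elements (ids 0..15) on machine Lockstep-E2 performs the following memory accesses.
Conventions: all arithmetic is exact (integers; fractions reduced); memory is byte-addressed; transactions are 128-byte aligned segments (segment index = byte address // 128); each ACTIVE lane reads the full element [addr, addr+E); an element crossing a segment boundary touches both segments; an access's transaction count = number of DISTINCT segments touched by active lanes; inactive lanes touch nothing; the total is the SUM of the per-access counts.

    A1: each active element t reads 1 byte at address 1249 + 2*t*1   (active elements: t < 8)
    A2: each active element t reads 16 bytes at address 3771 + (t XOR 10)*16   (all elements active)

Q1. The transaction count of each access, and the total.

A1: 1 transaction
A2: 3 transactions

Answer: 1,3; total 4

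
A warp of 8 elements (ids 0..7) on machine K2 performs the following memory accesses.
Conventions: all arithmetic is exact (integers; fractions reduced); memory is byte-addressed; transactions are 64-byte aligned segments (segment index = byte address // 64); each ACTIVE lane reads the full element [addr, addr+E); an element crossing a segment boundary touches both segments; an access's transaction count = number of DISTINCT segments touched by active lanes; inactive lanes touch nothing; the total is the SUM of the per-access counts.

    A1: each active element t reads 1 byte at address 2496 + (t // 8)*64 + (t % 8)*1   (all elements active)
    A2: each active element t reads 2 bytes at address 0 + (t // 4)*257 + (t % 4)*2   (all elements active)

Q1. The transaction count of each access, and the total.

A1: 1 transaction
A2: 2 transactions

Answer: 1,2; total 3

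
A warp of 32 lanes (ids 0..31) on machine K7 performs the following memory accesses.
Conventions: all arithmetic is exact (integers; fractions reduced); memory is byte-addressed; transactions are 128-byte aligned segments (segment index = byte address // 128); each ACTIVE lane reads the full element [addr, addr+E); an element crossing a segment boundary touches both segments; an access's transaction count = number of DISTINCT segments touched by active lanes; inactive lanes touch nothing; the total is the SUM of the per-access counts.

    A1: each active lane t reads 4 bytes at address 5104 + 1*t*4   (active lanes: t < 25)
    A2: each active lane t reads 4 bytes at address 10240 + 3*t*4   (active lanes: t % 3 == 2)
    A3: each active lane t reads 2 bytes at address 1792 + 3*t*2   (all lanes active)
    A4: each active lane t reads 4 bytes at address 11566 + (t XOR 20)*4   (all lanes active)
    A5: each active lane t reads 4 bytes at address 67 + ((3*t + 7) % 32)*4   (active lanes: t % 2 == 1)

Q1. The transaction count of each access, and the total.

A1: 2 transactions
A2: 3 transactions
A3: 2 transactions
A4: 2 transactions
A5: 2 transactions

Answer: 2,3,2,2,2; total 11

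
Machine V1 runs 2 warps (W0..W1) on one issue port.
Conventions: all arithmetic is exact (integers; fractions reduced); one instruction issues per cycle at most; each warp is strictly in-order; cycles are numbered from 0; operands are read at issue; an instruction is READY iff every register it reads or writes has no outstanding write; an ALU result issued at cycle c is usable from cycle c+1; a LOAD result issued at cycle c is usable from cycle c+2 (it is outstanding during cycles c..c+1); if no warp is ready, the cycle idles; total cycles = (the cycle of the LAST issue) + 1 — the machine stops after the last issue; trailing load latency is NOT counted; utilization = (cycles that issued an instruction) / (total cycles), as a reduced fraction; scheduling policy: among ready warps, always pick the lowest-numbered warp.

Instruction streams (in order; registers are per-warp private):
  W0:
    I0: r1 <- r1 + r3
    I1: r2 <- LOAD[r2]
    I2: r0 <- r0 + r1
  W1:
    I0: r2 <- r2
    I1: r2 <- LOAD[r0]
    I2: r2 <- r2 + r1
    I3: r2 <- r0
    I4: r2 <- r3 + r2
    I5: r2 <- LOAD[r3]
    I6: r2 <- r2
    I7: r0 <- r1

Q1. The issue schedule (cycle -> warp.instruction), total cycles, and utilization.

cycle 0: W0.I0
cycle 1: W0.I1
cycle 2: W0.I2
cycle 3: W1.I0
cycle 4: W1.I1
cycle 5: idle
cycle 6: W1.I2
cycle 7: W1.I3
cycle 8: W1.I4
cycle 9: W1.I5
cycle 10: idle
cycle 11: W1.I6
cycle 12: W1.I7

Answer: 13 cycles, utilization 11/13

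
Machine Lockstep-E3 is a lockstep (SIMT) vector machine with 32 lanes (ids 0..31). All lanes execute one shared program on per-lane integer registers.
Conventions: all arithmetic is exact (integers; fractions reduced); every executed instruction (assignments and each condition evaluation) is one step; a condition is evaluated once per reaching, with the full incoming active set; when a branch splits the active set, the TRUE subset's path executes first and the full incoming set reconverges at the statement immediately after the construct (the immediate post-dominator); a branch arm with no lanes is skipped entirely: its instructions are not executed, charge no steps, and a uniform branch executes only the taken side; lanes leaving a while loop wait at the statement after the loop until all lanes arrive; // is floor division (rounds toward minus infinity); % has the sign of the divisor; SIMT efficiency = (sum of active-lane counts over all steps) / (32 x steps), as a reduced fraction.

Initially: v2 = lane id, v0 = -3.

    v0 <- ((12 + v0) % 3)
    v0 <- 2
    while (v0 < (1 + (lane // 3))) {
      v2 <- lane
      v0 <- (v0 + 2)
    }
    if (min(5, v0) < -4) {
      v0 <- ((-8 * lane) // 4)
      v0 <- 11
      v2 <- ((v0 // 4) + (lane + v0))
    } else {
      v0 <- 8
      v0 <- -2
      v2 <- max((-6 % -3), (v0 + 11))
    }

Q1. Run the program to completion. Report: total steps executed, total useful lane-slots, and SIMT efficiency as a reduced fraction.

Answer: 22 steps, 434 useful, 217/352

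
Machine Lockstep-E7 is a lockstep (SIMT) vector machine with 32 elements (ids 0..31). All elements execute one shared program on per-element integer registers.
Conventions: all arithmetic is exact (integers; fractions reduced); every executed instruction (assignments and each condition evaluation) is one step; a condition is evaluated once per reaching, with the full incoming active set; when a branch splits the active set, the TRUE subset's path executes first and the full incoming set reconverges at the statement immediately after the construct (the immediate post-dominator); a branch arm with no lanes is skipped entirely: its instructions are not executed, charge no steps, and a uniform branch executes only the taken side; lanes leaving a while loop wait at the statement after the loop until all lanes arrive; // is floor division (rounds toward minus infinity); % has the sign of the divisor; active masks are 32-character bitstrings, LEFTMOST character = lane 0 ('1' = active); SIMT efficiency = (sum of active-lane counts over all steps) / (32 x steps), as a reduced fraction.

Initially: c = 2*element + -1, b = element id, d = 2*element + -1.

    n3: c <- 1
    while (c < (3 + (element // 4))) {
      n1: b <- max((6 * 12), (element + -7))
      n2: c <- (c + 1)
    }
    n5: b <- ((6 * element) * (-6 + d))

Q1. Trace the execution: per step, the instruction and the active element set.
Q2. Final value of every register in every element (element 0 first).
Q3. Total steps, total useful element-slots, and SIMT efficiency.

step 0: c <- 1                       11111111111111111111111111111111
step 1: eval (c < (3 + (element // 4))) 11111111111111111111111111111111
step 2: b <- max((6 * 12), (element + -7)) 11111111111111111111111111111111
step 3: c <- (c + 1)                 11111111111111111111111111111111
step 4: eval (c < (3 + (element // 4))) 11111111111111111111111111111111
step 5: b <- max((6 * 12), (element + -7)) 11111111111111111111111111111111
step 6: c <- (c + 1)                 11111111111111111111111111111111
step 7: eval (c < (3 + (element // 4))) 11111111111111111111111111111111
step 8: b <- max((6 * 12), (element + -7)) 00001111111111111111111111111111
step 9: c <- (c + 1)                 00001111111111111111111111111111
step 10: eval (c < (3 + (element // 4))) 00001111111111111111111111111111
step 11: b <- max((6 * 12), (element + -7)) 00000000111111111111111111111111
step 12: c <- (c + 1)                 00000000111111111111111111111111
step 13: eval (c < (3 + (element // 4))) 00000000111111111111111111111111
step 14: b <- max((6 * 12), (element + -7)) 00000000000011111111111111111111
step 15: c <- (c + 1)                 00000000000011111111111111111111
step 16: eval (c < (3 + (element // 4))) 00000000000011111111111111111111
step 17: b <- max((6 * 12), (element + -7)) 00000000000000001111111111111111
step 18: c <- (c + 1)                 00000000000000001111111111111111
step 19: eval (c < (3 + (element // 4))) 00000000000000001111111111111111
step 20: b <- max((6 * 12), (element + -7)) 00000000000000000000111111111111
step 21: c <- (c + 1)                 00000000000000000000111111111111
step 22: eval (c < (3 + (element // 4))) 00000000000000000000111111111111
step 23: b <- max((6 * 12), (element + -7)) 00000000000000000000000011111111
step 24: c <- (c + 1)                 00000000000000000000000011111111
step 25: eval (c < (3 + (element // 4))) 00000000000000000000000011111111
step 26: b <- max((6 * 12), (element + -7)) 00000000000000000000000000001111
step 27: c <- (c + 1)                 00000000000000000000000000001111
step 28: eval (c < (3 + (element // 4))) 00000000000000000000000000001111
step 29: b <- ((6 * element) * (-6 + d)) 11111111111111111111111111111111

Answer: 30 steps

c: 3,3,3,3,4,4,4,4,5,5,5,5,6,6,6,6,7,7,7,7,8,8,8,8,9,9,9,9,10,10,10,10
b: 0,-30,-36,-18,24,90,180,294,432,594,780,990,1224,1482,1764,2070,2400,2754,3132,3534,3960,4410,4884,5382,5904,6450,7020,7614,8232,8874,9540,10230
d: -1,1,3,5,7,9,11,13,15,17,19,21,23,25,27,29,31,33,35,37,39,41,43,45,47,49,51,53,55,57,59,61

steps = 30; useful = 624; efficiency = 624/960 = 13/20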